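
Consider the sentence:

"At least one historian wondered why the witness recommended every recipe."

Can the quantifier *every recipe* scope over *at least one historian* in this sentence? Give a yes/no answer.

No

*every recipe* occurs within the embedded question *why the witness recommended every recipe*.
The wh-island constraint blocks QR out of an embedded interrogative.
The inverse ordering *every recipe* > *at least one historian* is therefore underivable.
(Only the surface reading survives: one fixed historian with respect to all the relevant recipes.)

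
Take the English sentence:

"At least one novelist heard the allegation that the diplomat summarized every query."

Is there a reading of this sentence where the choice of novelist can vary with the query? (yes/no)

No

The described interpretation is the *every query* > *at least one novelist* scoping.
*every query* occurs within the complex NP *the allegation that the diplomat summarized every query*.
Noun-complement clauses are scope islands (the Complex NP Constraint): a quantifier inside one cannot scope into the matrix.
*every query* > *at least one novelist* would require crossing that boundary, which is illicit.
(Only the surface reading survives: one fixed novelist with respect to all the relevant queries.)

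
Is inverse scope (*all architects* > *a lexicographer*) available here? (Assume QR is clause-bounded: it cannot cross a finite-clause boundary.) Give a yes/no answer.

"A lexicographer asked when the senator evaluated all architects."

No

The target quantifier *all architects* is part of the embedded question *when the senator evaluated all architects*.
An indirect question is a wh-island; the filled [Spec,CP] blocks QR across the CP edge.
So the wide-scope reading for *all architects* is blocked.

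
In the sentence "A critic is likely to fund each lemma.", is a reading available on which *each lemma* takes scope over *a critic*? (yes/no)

The matrix predicate is a raising verb, whose infinitival complement is not a scope island — *each lemma* can QR into the matrix clause.
QR within a single clause is free, so the lower quantifier may take scope over the higher one.
So *each lemma* > *a critic* is among the available readings.

Yes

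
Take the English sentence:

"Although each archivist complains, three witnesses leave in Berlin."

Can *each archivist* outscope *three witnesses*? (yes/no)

No

The DP *each archivist* is contained in the adjunct clause *although each archivist complains*.
Adverbial clauses are not L-marked, so they are barriers for QR — the quantifier cannot escape the adjunct.
*each archivist* is confined to the island and cannot take scope over *three witnesses*.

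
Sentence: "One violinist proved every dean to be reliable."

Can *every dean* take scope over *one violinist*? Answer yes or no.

This is an ECM construction: *every dean* is the infinitival subject, Case-marked by the matrix verb, and the infinitive is transparent for QR.
Nothing blocks QR of the lower DP to a position above the higher one, so inverse scope is available.
Both orderings are possible: *one violinist* > *every dean* and *every dean* > *one violinist*.

Yes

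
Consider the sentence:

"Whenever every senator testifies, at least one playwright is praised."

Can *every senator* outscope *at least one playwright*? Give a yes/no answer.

No

*every senator* sits inside the adjunct clause *whenever every senator testifies*.
Since the clause is an adjunct (not a complement), the Adjunct Condition blocks QR across its edge.
*every senator* is confined to the island and cannot take scope over *at least one playwright*.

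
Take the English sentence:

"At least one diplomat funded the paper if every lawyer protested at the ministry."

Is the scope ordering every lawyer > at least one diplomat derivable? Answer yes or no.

No

*every lawyer* occurs within the adjunct clause *if every lawyer protested at the ministry*.
Scope out of an adjunct clause is unavailable: QR respects the adjunct-island constraint.
*every lawyer* > *at least one diplomat* would require crossing that boundary, which is illicit.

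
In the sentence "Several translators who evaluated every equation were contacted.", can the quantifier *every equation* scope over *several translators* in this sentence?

No

*every equation* sits inside the relative clause *who evaluated every equation*.
QR out of a relative clause is ruled out by the relative-clause island constraint.
So *every equation* cannot raise high enough to outscope *several translators*; only the surface ordering *several translators* > *every equation* is available.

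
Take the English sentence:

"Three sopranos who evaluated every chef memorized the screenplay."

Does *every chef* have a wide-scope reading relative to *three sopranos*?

The DP *every chef* is contained in the relative clause *who evaluated every chef*.
Relative clauses block scope extraction: QR cannot target a position outside the modified NP.
Hence only narrow scope for *every chef* (under *three sopranos*) survives.

No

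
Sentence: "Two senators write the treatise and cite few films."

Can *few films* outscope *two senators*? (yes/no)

No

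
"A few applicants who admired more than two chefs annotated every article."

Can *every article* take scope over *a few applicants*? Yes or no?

Yes

*every article* sits in the matrix clause, not in the relative clause on *a few applicants*.
With no island boundary between them, the object can take inverse scope over the subject via ordinary QR within the clause.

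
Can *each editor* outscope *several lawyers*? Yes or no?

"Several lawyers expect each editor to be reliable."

Yes

This is an ECM construction: *each editor* is the infinitival subject, Case-marked by the matrix verb, and the infinitive is transparent for QR.
Ordinary QR to a clause-peripheral position gives the wide-scope LF for the lower DP.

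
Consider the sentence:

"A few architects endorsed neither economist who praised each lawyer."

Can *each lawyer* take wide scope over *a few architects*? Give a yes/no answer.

*each lawyer* is embedded in the relative clause *who praised each lawyer* modifying *neither economist*.
Relative clauses are scope islands: a quantifier cannot QR out of a relative clause to take scope in the matrix clause.
*each lawyer* > *a few architects* would require crossing that boundary, which is illicit.

No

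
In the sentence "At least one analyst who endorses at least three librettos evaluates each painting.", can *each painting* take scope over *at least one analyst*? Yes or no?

The RC *who endorses at least three librettos* is an island, but *each painting* is not inside it — it is the matrix object, a clausemate of *at least one analyst*.
With no island boundary between them, the object can take inverse scope over the subject via ordinary QR within the clause.
Both orderings are possible: *at least one analyst* > *each painting* and *each painting* > *at least one analyst*.

Yes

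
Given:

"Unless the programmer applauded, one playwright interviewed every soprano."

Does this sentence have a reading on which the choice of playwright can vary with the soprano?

This is the *every soprano* > *one playwright* reading.
*every soprano* is a matrix argument; the adjunct is an island but the target quantifier is outside it.
No island intervenes, so both surface and inverse scope are derivable.

Yes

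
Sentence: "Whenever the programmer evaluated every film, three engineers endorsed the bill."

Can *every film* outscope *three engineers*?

*every film* sits inside the adjunct clause *whenever the programmer evaluated every film*.
The adjunct-island constraint bars QR out of an adverbial clause.
So *every film* cannot raise to a position above *three engineers*.

No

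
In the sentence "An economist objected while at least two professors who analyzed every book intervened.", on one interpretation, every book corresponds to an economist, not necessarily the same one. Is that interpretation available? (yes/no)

That reading corresponds to *every book* > *an economist*.
The target quantifier *every book* is part of the relative clause *who analyzed every book*, which is itself inside the adjunct *while at least two professors who analyzed every book intervened*.
Even if one barrier were somehow void, the other would still block QR.
*every book* is confined to the island and cannot take scope over *an economist*.
(Only the surface reading survives: one fixed economist with respect to all the relevant books.)

No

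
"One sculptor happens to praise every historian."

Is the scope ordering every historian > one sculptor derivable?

Yes

Raising constructions are monoclausal for scope purposes; *every historian* is not separated from *one sculptor* by any island.
With no island boundary between them, the object can take inverse scope over the subject via ordinary QR within the clause.
Both orderings are possible: *one sculptor* > *every historian* and *every historian* > *one sculptor*.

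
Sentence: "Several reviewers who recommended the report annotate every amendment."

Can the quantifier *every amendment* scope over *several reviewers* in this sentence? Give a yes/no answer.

Yes

Although the sentence contains a relative clause (*who recommended the report*), *every amendment* is outside it, in the matrix VP.
Clause-internal QR can adjoin the lower DP above the subject, yielding the inverse reading.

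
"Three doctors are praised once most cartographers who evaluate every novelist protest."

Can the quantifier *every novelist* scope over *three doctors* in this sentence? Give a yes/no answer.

*every novelist* sits inside the relative clause *who evaluate every novelist*, which is itself inside the adjunct *once most cartographers who evaluate every novelist protest*.
The quantifier would have to escape first the RC and then the adjunct — two independent island violations.
Hence only narrow scope for *every novelist* (under *three doctors*) survives.

No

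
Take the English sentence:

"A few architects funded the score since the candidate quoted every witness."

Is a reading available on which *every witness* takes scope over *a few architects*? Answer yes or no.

No

The DP *every witness* is contained in the adjunct clause *since the candidate quoted every witness*.
Scope out of an adjunct clause is unavailable: QR respects the adjunct-island constraint.
The inverse ordering *every witness* > *a few architects* is therefore underivable.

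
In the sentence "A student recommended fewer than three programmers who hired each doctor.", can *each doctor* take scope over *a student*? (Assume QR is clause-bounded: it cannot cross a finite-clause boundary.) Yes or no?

No

*each doctor* occurs within the relative clause *who hired each doctor* modifying *fewer than three programmers*.
QR out of a relative clause is ruled out by the relative-clause island constraint.
*each doctor* > *a student* would require crossing that boundary, which is illicit.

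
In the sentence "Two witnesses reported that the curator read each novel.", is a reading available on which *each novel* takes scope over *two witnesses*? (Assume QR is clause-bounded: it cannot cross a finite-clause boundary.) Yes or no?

No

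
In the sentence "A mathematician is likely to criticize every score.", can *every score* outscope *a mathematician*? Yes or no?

Raising constructions are monoclausal for scope purposes; *every score* is not separated from *a mathematician* by any island.
QR within a single clause is free, so the lower quantifier may take scope over the higher one.

Yes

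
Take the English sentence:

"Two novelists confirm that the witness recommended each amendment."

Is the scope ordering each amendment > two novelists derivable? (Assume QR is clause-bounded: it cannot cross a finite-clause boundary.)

No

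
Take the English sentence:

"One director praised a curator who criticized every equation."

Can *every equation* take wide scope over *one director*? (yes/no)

Structurally, *every equation* is inside the relative clause *who criticized every equation* modifying *a curator*.
The relative clause forms an island for QR, so the quantifier is confined to the head noun's restrictor.
*every equation* is confined to the island and cannot take scope over *one director*.
(Only the surface reading survives: one fixed director with respect to all the relevant equations.)

No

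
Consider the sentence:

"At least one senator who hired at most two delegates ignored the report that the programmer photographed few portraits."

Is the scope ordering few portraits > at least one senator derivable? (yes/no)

No

*few portraits* is embedded in the complex NP *the report that the programmer photographed few portraits*.
A that-clause complement to a noun is an island; QR cannot cross the NP boundary.
The inverse ordering *few portraits* > *at least one senator* is therefore underivable.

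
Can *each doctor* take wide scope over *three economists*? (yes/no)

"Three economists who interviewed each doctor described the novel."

No

*each doctor* is embedded in the relative clause *who interviewed each doctor*.
QR out of a relative clause is ruled out by the relative-clause island constraint.
So *each doctor* cannot raise high enough to outscope *three economists*; only the surface ordering *three economists* > *each doctor* is available.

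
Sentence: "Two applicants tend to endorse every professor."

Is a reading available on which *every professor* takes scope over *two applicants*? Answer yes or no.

Yes

*every professor* is inside a raising infinitive, which is transparent to QR (no CP barrier), so it behaves as a matrix argument.
No island intervenes, so both surface and inverse scope are derivable.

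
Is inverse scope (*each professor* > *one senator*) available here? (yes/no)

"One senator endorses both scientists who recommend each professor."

No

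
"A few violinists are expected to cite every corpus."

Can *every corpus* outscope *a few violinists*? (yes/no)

Yes

*every corpus* is the object of the infinitival complement of a raising predicate; raising infinitives are transparent for QR, so the two DPs are in effect clausemates.
Clause-internal QR can adjoin the lower DP above the subject, yielding the inverse reading.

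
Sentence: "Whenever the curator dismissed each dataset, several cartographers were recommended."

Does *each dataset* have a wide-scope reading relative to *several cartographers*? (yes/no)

The target quantifier *each dataset* is part of the adjunct clause *whenever the curator dismissed each dataset*.
Since the clause is an adjunct (not a complement), the Adjunct Condition blocks QR across its edge.
There is no licit LF on which *each dataset* c-commands *several cartographers*.

No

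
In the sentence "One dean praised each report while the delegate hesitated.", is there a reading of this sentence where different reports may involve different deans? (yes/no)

Yes

The described interpretation is the *each report* > *one dean* scoping.
Neither queried DP is inside the adjunct, so the adjunct-island constraint does not apply.
Ordinary QR to a clause-peripheral position gives the wide-scope LF for the lower DP.
The sentence is scopally ambiguous between *one dean* > *each report* and *each report* > *one dean*.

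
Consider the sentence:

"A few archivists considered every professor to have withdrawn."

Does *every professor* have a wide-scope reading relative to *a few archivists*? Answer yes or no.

Yes

*every professor* is an ECM subject; ECM complements are not islands, and the embedded quantifier may take matrix scope.
Nothing blocks QR of the lower DP to a position above the higher one, so inverse scope is available.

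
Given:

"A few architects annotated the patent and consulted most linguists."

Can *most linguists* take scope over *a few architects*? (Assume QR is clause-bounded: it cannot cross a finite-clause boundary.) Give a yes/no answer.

*most linguists* occurs within one conjunct of the coordinate structure (*consulted most linguists*).
A quantifier cannot raise out of one conjunct of a coordination across the whole coordinate structure — the CSC applies to QR.
The inverse ordering *most linguists* > *a few architects* is therefore underivable.

No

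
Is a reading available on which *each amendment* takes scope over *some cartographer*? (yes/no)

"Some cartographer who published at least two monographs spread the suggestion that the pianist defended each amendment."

No

The target quantifier *each amendment* is part of the complex NP *the suggestion that the pianist defended each amendment*.
The Complex NP Constraint bars QR out of the complement clause of a noun.
There is no licit LF on which *each amendment* c-commands *some cartographer*.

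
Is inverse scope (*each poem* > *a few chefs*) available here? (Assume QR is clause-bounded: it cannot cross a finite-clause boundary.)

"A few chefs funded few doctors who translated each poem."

*each poem* sits inside the relative clause *who translated each poem* modifying *few doctors*.
The relative clause forms an island for QR, so the quantifier is confined to the head noun's restrictor.
So *each poem* cannot raise to a position above *a few chefs*.

No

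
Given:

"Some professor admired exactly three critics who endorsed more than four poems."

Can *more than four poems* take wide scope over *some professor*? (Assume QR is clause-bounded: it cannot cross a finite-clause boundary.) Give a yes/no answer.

No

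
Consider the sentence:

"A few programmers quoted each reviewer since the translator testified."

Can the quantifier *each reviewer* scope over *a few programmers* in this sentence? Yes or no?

Yes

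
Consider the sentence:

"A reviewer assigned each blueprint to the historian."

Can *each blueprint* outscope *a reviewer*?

*each blueprint* and *a reviewer* are in the same minimal clause.
No island intervenes, so both surface and inverse scope are derivable.
Both orderings are possible: *a reviewer* > *each blueprint* and *each blueprint* > *a reviewer*.

Yes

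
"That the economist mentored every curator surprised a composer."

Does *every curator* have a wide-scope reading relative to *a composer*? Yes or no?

*every curator* is embedded in the sentential subject *that the economist mentored every curator*.
Sentential subjects are islands: a quantifier inside the subject clause cannot raise over the matrix predicate.
The ordering *every curator* > *a composer* is therefore underivable.

No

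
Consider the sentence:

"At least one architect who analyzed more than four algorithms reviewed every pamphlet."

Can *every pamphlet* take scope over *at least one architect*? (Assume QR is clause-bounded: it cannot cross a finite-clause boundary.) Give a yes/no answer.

Yes

*every pamphlet* is a matrix argument; only *at least one architect* is modified by the relative clause *who analyzed more than four algorithms*, so the RC island is irrelevant to the target quantifier.
Since no island is crossed, the inverse ordering is licensed alongside surface scope.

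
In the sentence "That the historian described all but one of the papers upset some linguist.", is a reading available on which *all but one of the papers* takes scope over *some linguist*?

No

Structurally, *all but one of the papers* is inside the sentential subject *that the historian described all but one of the papers*.
The subject-island constraint blocks QR out of a clausal subject.
There is no licit LF on which *all but one of the papers* c-commands *some linguist*.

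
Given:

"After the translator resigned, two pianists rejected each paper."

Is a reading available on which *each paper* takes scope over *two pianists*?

The adjunct clause does not contain *each paper*, which is the matrix object.
Clause-internal QR can adjoin the lower DP above the subject, yielding the inverse reading.

Yes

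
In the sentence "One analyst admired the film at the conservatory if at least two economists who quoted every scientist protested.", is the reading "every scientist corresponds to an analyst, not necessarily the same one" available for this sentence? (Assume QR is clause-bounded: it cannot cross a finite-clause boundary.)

No

The described interpretation is the *every scientist* > *one analyst* scoping.
*every scientist* occurs within the relative clause *who quoted every scientist*, which is itself inside the adjunct *if at least two economists who quoted every scientist protested*.
Both the relative clause and the enclosing adjunct are scope islands; QR cannot cross either.
*every scientist* is confined to the island and cannot take scope over *one analyst*.
(Only the surface reading survives: one fixed analyst with respect to all the relevant scientists.)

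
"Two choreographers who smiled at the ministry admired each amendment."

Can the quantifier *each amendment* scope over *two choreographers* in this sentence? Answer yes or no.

The RC *who smiled at the ministry* is an island, but *each amendment* is not inside it — it is the matrix object, a clausemate of *two choreographers*.
Clause-internal QR can adjoin the lower DP above the subject, yielding the inverse reading.

Yes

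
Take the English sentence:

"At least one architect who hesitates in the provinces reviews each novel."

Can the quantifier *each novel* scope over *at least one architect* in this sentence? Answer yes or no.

Yes

The relative clause *who hesitates in the provinces* modifies *at least one architect*, but *each novel* is not inside that relative clause — it is an argument of the matrix verb.
Since no island is crossed, the inverse ordering is licensed alongside surface scope.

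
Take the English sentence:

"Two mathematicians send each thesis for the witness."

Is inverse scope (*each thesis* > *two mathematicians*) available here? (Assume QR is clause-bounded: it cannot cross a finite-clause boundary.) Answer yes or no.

Yes

Both DPs are arguments of the same predicate; there is no clause or island boundary between them.
With no island boundary between them, the object can take inverse scope over the subject via ordinary QR within the clause.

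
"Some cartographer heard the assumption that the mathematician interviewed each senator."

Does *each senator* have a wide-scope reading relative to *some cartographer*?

*each senator* sits inside the complex NP *the assumption that the mathematician interviewed each senator*.
The complex NP is opaque for QR — the quantifier is frozen inside the noun's complement.
There is no licit LF on which *each senator* c-commands *some cartographer*.
(Only the surface reading survives: one fixed cartographer with respect to all the relevant senators.)

No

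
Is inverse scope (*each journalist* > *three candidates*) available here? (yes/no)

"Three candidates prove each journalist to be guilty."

Yes

The ECM infinitive is scope-transparent — *each journalist* is free to raise above *three candidates*.
No island intervenes, so both surface and inverse scope are derivable.
Both orderings are possible: *three candidates* > *each journalist* and *each journalist* > *three candidates*.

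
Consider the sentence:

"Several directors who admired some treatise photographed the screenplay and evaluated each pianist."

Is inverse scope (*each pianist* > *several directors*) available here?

No

*each pianist* sits inside one conjunct of the coordinate structure (*evaluated each pianist*).
Coordinate structures are islands for non-across-the-board movement, QR included.
So the wide-scope reading for *each pianist* is blocked.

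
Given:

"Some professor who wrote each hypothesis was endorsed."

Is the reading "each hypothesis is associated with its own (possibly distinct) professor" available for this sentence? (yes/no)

No

This is the *each hypothesis* > *some professor* reading.
*each hypothesis* occurs within the relative clause *who wrote each hypothesis*.
Quantifiers inside a relative clause are trapped there; the RC boundary blocks QR.
*each hypothesis* is confined to the island and cannot take scope over *some professor*.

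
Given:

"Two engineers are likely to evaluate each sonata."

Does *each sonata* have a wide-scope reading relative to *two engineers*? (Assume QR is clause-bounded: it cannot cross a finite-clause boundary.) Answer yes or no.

Yes

*each sonata* is inside a raising infinitive, which is transparent to QR (no CP barrier), so it behaves as a matrix argument.
Since no island is crossed, the inverse ordering is licensed alongside surface scope.
Both orderings are possible: *two engineers* > *each sonata* and *each sonata* > *two engineers*.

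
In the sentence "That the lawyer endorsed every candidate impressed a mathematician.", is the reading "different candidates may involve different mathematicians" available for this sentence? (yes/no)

No

This is the *every candidate* > *a mathematician* reading.
The DP *every candidate* is contained in the sentential subject *that the lawyer endorsed every candidate*.
Sentential subjects are islands: a quantifier inside the subject clause cannot raise over the matrix predicate.
*every candidate* is confined to the island and cannot take scope over *a mathematician*.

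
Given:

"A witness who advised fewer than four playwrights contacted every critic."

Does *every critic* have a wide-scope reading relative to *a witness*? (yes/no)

The relative clause *who advised fewer than four playwrights* modifies *a witness*, but *every critic* is not inside that relative clause — it is an argument of the matrix verb.
QR within a single clause is free, so the lower quantifier may take scope over the higher one.
Both orderings are possible: *a witness* > *every critic* and *every critic* > *a witness*.

Yes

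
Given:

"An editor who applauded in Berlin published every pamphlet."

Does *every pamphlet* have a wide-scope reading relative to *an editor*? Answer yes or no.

Although the sentence contains a relative clause (*who applauded in Berlin*), *every pamphlet* is outside it, in the matrix VP.
Ordinary QR to a clause-peripheral position gives the wide-scope LF for the lower DP.

Yes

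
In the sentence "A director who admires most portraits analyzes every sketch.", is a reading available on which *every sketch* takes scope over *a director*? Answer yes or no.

The RC *who admires most portraits* is an island, but *every sketch* is not inside it — it is the matrix object, a clausemate of *a director*.
Clause-internal QR can adjoin the lower DP above the subject, yielding the inverse reading.

Yes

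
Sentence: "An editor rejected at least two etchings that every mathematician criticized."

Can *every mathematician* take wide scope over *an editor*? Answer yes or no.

*every mathematician* sits inside the relative clause *that every mathematician criticized* modifying *at least two etchings*.
QR out of a relative clause is ruled out by the relative-clause island constraint.
There is no licit LF on which *every mathematician* c-commands *an editor*.
(Only the surface reading survives: one fixed editor with respect to all the relevant mathematicians.)

No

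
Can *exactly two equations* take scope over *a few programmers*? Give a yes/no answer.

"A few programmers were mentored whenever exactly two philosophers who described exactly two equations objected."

No

Structurally, *exactly two equations* is inside the relative clause *who described exactly two equations*, which is itself inside the adjunct *whenever exactly two philosophers who described exactly two equations objected*.
The quantifier would have to escape first the RC and then the adjunct — two independent island violations.
There is no licit LF on which *exactly two equations* c-commands *a few programmers*.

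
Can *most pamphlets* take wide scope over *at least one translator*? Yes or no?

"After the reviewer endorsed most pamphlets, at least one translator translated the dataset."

*most pamphlets* occurs within the adjunct clause *after the reviewer endorsed most pamphlets*.
The adjunct-island constraint bars QR out of an adverbial clause.
There is no licit LF on which *most pamphlets* c-commands *at least one translator*.

No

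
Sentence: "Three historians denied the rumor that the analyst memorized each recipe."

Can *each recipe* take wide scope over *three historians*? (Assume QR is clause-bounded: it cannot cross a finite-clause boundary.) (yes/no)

No

*each recipe* sits inside the complex NP *the rumor that the analyst memorized each recipe*.
A that-clause complement to a noun is an island; QR cannot cross the NP boundary.
*each recipe* > *three historians* would require crossing that boundary, which is illicit.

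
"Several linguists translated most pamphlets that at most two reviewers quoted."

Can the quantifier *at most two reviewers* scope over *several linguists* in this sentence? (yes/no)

The target quantifier *at most two reviewers* is part of the relative clause *that at most two reviewers quoted* modifying *most pamphlets*.
QR out of a relative clause is ruled out by the relative-clause island constraint.
So *at most two reviewers* cannot raise to a position above *several linguists*.

No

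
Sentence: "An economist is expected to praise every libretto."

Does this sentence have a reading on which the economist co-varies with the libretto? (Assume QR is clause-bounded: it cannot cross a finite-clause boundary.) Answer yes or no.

Yes

The paraphrase describes the scope ordering *every libretto* > *an economist*.
*every libretto* is inside a raising infinitive, which is transparent to QR (no CP barrier), so it behaves as a matrix argument.
Clause-internal QR can adjoin the lower DP above the subject, yielding the inverse reading.
The sentence is scopally ambiguous between *an economist* > *every libretto* and *every libretto* > *an economist*.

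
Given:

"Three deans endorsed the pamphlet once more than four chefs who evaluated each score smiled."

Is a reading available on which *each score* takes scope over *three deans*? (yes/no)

No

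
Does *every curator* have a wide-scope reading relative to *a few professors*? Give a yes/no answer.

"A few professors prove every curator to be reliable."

*every curator* is an ECM subject; ECM complements are not islands, and the embedded quantifier may take matrix scope.
Ordinary QR to a clause-peripheral position gives the wide-scope LF for the lower DP.

Yes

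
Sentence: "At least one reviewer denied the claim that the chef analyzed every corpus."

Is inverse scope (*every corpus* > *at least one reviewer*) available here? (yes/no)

No

*every corpus* occurs within the complex NP *the claim that the chef analyzed every corpus*.
The complex NP is opaque for QR — the quantifier is frozen inside the noun's complement.
There is no licit LF on which *every corpus* c-commands *at least one reviewer*.
(Only the surface reading survives: one fixed reviewer with respect to all the relevant corpora.)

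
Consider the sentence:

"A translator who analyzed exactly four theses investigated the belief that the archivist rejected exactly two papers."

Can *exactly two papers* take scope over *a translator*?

*exactly two papers* sits inside the complex NP *the belief that the archivist rejected exactly two papers*.
Noun-complement clauses are scope islands (the Complex NP Constraint): a quantifier inside one cannot scope into the matrix.
There is no licit LF on which *exactly two papers* c-commands *a translator*.

No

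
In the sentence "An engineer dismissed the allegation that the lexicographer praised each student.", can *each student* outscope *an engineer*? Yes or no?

No

Structurally, *each student* is inside the complex NP *the allegation that the lexicographer praised each student*.
The complex NP is opaque for QR — the quantifier is frozen inside the noun's complement.
*each student* is confined to the island and cannot take scope over *an engineer*.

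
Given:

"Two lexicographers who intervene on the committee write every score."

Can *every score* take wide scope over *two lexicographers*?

Yes

*every score* sits in the matrix clause, not in the relative clause on *two lexicographers*.
Nothing blocks QR of the lower DP to a position above the higher one, so inverse scope is available.
Both orderings are possible: *two lexicographers* > *every score* and *every score* > *two lexicographers*.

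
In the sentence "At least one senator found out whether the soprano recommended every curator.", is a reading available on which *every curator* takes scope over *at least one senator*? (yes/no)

No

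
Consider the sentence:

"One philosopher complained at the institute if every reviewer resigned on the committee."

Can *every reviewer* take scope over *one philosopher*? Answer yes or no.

The DP *every reviewer* is contained in the adjunct clause *if every reviewer resigned on the committee*.
Adverbial clauses are not L-marked, so they are barriers for QR — the quantifier cannot escape the adjunct.
So *every reviewer* cannot raise to a position above *one philosopher*.

No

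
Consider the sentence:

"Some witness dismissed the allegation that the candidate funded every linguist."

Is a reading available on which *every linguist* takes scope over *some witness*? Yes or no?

The target quantifier *every linguist* is part of the complex NP *the allegation that the candidate funded every linguist*.
The complex NP is opaque for QR — the quantifier is frozen inside the noun's complement.
There is no licit LF on which *every linguist* c-commands *some witness*.

No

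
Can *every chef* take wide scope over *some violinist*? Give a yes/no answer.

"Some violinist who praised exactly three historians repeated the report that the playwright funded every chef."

No

The DP *every chef* is contained in the complex NP *the report that the playwright funded every chef*.
A that-clause complement to a noun is an island; QR cannot cross the NP boundary.
*every chef* is confined to the island and cannot take scope over *some violinist*.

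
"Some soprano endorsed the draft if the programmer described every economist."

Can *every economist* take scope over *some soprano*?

No

Structurally, *every economist* is inside the adjunct clause *if the programmer described every economist*.
The adjunct-island constraint bars QR out of an adverbial clause.
So *every economist* cannot raise high enough to outscope *some soprano*; only the surface ordering *some soprano* > *every economist* is available.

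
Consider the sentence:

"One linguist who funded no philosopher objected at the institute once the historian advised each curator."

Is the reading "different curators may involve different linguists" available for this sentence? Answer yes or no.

That reading corresponds to *each curator* > *one linguist*.
*each curator* occurs within the adjunct clause *once the historian advised each curator*.
Since the clause is an adjunct (not a complement), the Adjunct Condition blocks QR across its edge.
There is no licit LF on which *each curator* c-commands *one linguist*.
(Only the surface reading survives: one fixed linguist with respect to all the relevant curators.)

No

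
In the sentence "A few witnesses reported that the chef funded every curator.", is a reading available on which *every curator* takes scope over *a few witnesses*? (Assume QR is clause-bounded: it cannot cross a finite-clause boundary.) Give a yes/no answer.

No

The target quantifier *every curator* is part of the finite complement clause *that the chef funded every curator*.
Under clause-bounded QR, a quantifier in an embedded finite clause cannot raise into the matrix clause.
*every curator* is confined to the island and cannot take scope over *a few witnesses*.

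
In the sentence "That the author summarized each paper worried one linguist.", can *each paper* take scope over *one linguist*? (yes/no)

No

The target quantifier *each paper* is part of the sentential subject *that the author summarized each paper*.
The Sentential Subject Constraint rules out raising the quantifier out of the that-clause subject.
The ordering *each paper* > *one linguist* is therefore underivable.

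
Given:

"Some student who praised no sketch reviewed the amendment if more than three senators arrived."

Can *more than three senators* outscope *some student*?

*more than three senators* is embedded in the adjunct clause *if more than three senators arrived*.
Since the clause is an adjunct (not a complement), the Adjunct Condition blocks QR across its edge.
So *more than three senators* cannot raise to a position above *some student*.

No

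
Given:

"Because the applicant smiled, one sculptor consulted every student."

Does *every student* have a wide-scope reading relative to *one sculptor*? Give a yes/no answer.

Yes

*every student* is a matrix argument; the adjunct is an island but the target quantifier is outside it.
With no island boundary between them, the object can take inverse scope over the subject via ordinary QR within the clause.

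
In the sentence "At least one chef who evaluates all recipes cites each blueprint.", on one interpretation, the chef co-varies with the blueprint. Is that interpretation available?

Yes

The described interpretation is the *each blueprint* > *at least one chef* scoping.
*each blueprint* is a matrix argument; only *at least one chef* is modified by the relative clause *who evaluates all recipes*, so the RC island is irrelevant to the target quantifier.
Clause-internal QR can adjoin the lower DP above the subject, yielding the inverse reading.
Both orderings are possible: *at least one chef* > *each blueprint* and *each blueprint* > *at least one chef*.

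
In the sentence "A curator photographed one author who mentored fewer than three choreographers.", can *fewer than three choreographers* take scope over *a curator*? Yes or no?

No

The target quantifier *fewer than three choreographers* is part of the relative clause *who mentored fewer than three choreographers* modifying *one author*.
QR out of a relative clause is ruled out by the relative-clause island constraint.
*fewer than three choreographers* > *a curator* would require crossing that boundary, which is illicit.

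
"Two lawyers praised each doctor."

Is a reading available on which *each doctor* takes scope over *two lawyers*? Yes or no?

*each doctor* and *two lawyers* are in the same minimal clause.
QR within a single clause is free, so the lower quantifier may take scope over the higher one.
So *each doctor* > *two lawyers* is among the available readings.

Yes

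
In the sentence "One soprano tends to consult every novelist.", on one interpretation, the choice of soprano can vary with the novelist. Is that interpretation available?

Yes

That reading corresponds to *every novelist* > *one soprano*.
*every novelist* is the object of the infinitival complement of a raising predicate; raising infinitives are transparent for QR, so the two DPs are in effect clausemates.
Since no island is crossed, the inverse ordering is licensed alongside surface scope.
So *every novelist* > *one soprano* is among the available readings.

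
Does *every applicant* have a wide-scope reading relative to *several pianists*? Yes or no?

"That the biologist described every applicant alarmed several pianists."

Structurally, *every applicant* is inside the sentential subject *that the biologist described every applicant*.
The subject-island constraint blocks QR out of a clausal subject.
*every applicant* > *several pianists* would require crossing that boundary, which is illicit.

No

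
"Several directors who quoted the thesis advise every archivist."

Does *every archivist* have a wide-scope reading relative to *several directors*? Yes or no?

Yes

*every archivist* sits in the matrix clause, not in the relative clause on *several directors*.
QR within a single clause is free, so the lower quantifier may take scope over the higher one.
The sentence is scopally ambiguous between *several directors* > *every archivist* and *every archivist* > *several directors*.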